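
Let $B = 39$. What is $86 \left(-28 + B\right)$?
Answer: $946$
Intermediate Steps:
$86 \left(-28 + B\right) = 86 \left(-28 + 39\right) = 86 \cdot 11 = 946$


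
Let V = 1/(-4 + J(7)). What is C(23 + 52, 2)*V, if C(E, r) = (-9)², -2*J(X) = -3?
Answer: -162/5 ≈ -32.400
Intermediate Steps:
J(X) = 3/2 (J(X) = -½*(-3) = 3/2)
C(E, r) = 81
V = -⅖ (V = 1/(-4 + 3/2) = 1/(-5/2) = -⅖ ≈ -0.40000)
C(23 + 52, 2)*V = 81*(-⅖) = -162/5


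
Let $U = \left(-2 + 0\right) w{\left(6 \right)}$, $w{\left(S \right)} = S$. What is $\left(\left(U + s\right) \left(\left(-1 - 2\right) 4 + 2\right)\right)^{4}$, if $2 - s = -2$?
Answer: $40960000$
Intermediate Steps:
$s = 4$ ($s = 2 - -2 = 2 + 2 = 4$)
$U = -12$ ($U = \left(-2 + 0\right) 6 = \left(-2\right) 6 = -12$)
$\left(\left(U + s\right) \left(\left(-1 - 2\right) 4 + 2\right)\right)^{4} = \left(\left(-12 + 4\right) \left(\left(-1 - 2\right) 4 + 2\right)\right)^{4} = \left(- 8 \left(\left(-3\right) 4 + 2\right)\right)^{4} = \left(- 8 \left(-12 + 2\right)\right)^{4} = \left(\left(-8\right) \left(-10\right)\right)^{4} = 80^{4} = 40960000$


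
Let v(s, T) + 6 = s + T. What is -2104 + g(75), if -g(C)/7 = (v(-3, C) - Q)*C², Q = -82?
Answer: -5829604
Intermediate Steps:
v(s, T) = -6 + T + s (v(s, T) = -6 + (s + T) = -6 + (T + s) = -6 + T + s)
g(C) = -7*C²*(73 + C) (g(C) = -7*((-6 + C - 3) - 1*(-82))*C² = -7*((-9 + C) + 82)*C² = -7*(73 + C)*C² = -7*C²*(73 + C))
-2104 + g(75) = -2104 + 7*75²*(-73 - 1*75) = -2104 + 7*5625*(-73 - 75) = -2104 + 7*5625*(-148) = -2104 - 5827500 = -5829604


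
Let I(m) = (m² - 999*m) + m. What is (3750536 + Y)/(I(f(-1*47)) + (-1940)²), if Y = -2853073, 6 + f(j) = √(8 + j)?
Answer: 897463*I/(5*(202*√39 + 753917*I)) ≈ 0.23808 + 0.00039837*I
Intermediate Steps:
f(j) = -6 + √(8 + j)
I(m) = m² - 998*m
(3750536 + Y)/(I(f(-1*47)) + (-1940)²) = (3750536 - 2853073)/((-6 + √(8 - 1*47))*(-998 + (-6 + √(8 - 1*47))) + (-1940)²) = 897463/((-6 + √(8 - 47))*(-998 + (-6 + √(8 - 47))) + 3763600) = 897463/((-6 + √(-39))*(-998 + (-6 + √(-39))) + 3763600) = 897463/((-6 + I*√39)*(-998 + (-6 + I*√39)) + 3763600) = 897463/((-6 + I*√39)*(-1004 + I*√39) + 3763600) = 897463/((-1004 + I*√39)*(-6 + I*√39) + 3763600) = 897463/(3763600 + (-1004 + I*√39)*(-6 + I*√39))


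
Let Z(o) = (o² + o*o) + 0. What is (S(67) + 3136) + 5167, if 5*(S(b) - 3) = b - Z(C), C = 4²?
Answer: 8217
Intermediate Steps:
C = 16
Z(o) = 2*o² (Z(o) = (o² + o²) + 0 = 2*o² + 0 = 2*o²)
S(b) = -497/5 + b/5 (S(b) = 3 + (b - 2*16²)/5 = 3 + (b - 2*256)/5 = 3 + (b - 1*512)/5 = 3 + (b - 512)/5 = 3 + (-512 + b)/5 = 3 + (-512/5 + b/5) = -497/5 + b/5)
(S(67) + 3136) + 5167 = ((-497/5 + (⅕)*67) + 3136) + 5167 = ((-497/5 + 67/5) + 3136) + 5167 = (-86 + 3136) + 5167 = 3050 + 5167 = 8217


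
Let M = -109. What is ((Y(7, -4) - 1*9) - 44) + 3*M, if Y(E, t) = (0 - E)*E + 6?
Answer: -423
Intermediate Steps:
Y(E, t) = 6 - E**2 (Y(E, t) = (-E)*E + 6 = -E**2 + 6 = 6 - E**2)
((Y(7, -4) - 1*9) - 44) + 3*M = (((6 - 1*7**2) - 1*9) - 44) + 3*(-109) = (((6 - 1*49) - 9) - 44) - 327 = (((6 - 49) - 9) - 44) - 327 = ((-43 - 9) - 44) - 327 = (-52 - 44) - 327 = -96 - 327 = -423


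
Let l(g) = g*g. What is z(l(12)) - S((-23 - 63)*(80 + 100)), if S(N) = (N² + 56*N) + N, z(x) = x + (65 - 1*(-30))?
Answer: -238747801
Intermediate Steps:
l(g) = g²
z(x) = 95 + x (z(x) = x + (65 + 30) = x + 95 = 95 + x)
S(N) = N² + 57*N
z(l(12)) - S((-23 - 63)*(80 + 100)) = (95 + 12²) - (-23 - 63)*(80 + 100)*(57 + (-23 - 63)*(80 + 100)) = (95 + 144) - (-86*180)*(57 - 86*180) = 239 - (-15480)*(57 - 15480) = 239 - (-15480)*(-15423) = 239 - 1*238748040 = 239 - 238748040 = -238747801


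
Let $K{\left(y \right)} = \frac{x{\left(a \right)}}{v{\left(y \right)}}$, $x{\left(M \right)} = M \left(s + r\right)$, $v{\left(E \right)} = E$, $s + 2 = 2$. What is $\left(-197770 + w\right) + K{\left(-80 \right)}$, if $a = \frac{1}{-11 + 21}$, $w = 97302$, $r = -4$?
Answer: $- \frac{20093599}{200} \approx -1.0047 \cdot 10^{5}$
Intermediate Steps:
$s = 0$ ($s = -2 + 2 = 0$)
$a = \frac{1}{10} \approx 0.1$
$x{\left(M \right)} = - 4 M$ ($x{\left(M \right)} = M \left(0 - 4\right) = M \left(-4\right) = - 4 M$)
$K{\left(y \right)} = - \frac{2}{5 y}$ ($K{\left(y \right)} = \frac{\left(-4\right) \frac{1}{10}}{y} = - \frac{2}{5 y}$)
$\left(-197770 + w\right) + K{\left(-80 \right)} = \left(-197770 + 97302\right) - \frac{2}{5 \left(-80\right)} = -100468 - - \frac{1}{200} = -100468 + \frac{1}{200} = - \frac{20093599}{200}$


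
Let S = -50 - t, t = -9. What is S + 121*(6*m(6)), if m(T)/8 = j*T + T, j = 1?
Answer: 69655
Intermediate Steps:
m(T) = 16*T (m(T) = 8*(1*T + T) = 8*(T + T) = 8*(2*T) = 16*T)
S = -41 (S = -50 - 1*(-9) = -50 + 9 = -41)
S + 121*(6*m(6)) = -41 + 121*(6*(16*6)) = -41 + 121*(6*96) = -41 + 121*576 = -41 + 69696 = 69655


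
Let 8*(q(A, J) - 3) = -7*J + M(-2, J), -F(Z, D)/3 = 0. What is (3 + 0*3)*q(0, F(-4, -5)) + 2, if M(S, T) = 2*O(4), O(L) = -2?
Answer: 19/2 ≈ 9.5000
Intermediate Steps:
M(S, T) = -4 (M(S, T) = 2*(-2) = -4)
F(Z, D) = 0 (F(Z, D) = -3*0 = 0)
q(A, J) = 5/2 - 7*J/8 (q(A, J) = 3 + (-7*J - 4)/8 = 3 + (-4 - 7*J)/8 = 3 + (-½ - 7*J/8) = 5/2 - 7*J/8)
(3 + 0*3)*q(0, F(-4, -5)) + 2 = (3 + 0*3)*(5/2 - 7/8*0) + 2 = (3 + 0)*(5/2 + 0) + 2 = 3*(5/2) + 2 = 15/2 + 2 = 19/2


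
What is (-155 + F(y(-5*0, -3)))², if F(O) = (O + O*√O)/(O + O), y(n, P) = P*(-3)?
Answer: 23409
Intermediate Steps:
y(n, P) = -3*P
F(O) = (O + O^(3/2))/(2*O) (F(O) = (O + O^(3/2))/((2*O)) = (O + O^(3/2))*(1/(2*O)) = (O + O^(3/2))/(2*O))
(-155 + F(y(-5*0, -3)))² = (-155 + (½ + √(-3*(-3))/2))² = (-155 + (½ + √9/2))² = (-155 + (½ + (½)*3))² = (-155 + (½ + 3/2))² = (-155 + 2)² = (-153)² = 23409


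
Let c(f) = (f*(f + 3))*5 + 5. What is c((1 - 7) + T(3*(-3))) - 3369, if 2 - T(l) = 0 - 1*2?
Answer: -3374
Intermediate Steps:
T(l) = 4 (T(l) = 2 - (0 - 1*2) = 2 - (0 - 2) = 2 - 1*(-2) = 2 + 2 = 4)
c(f) = 5 + 5*f*(3 + f) (c(f) = (f*(3 + f))*5 + 5 = 5*f*(3 + f) + 5 = 5 + 5*f*(3 + f))
c((1 - 7) + T(3*(-3))) - 3369 = (5 + 5*((1 - 7) + 4)**2 + 15*((1 - 7) + 4)) - 3369 = (5 + 5*(-6 + 4)**2 + 15*(-6 + 4)) - 3369 = (5 + 5*(-2)**2 + 15*(-2)) - 3369 = (5 + 5*4 - 30) - 3369 = (5 + 20 - 30) - 3369 = -5 - 3369 = -3374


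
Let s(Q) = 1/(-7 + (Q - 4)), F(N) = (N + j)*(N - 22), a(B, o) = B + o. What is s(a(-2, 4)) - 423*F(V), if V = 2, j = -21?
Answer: -1446661/9 ≈ -1.6074e+5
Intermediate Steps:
F(N) = (-22 + N)*(-21 + N) (F(N) = (N - 21)*(N - 22) = (-21 + N)*(-22 + N) = (-22 + N)*(-21 + N))
s(Q) = 1/(-11 + Q) (s(Q) = 1/(-7 + (-4 + Q)) = 1/(-11 + Q))
s(a(-2, 4)) - 423*F(V) = 1/(-11 + (-2 + 4)) - 423*(462 + 2² - 43*2) = 1/(-11 + 2) - 423*(462 + 4 - 86) = 1/(-9) - 423*380 = -⅑ - 160740 = -1446661/9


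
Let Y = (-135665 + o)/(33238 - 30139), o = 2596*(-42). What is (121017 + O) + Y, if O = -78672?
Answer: 130982458/3099 ≈ 42266.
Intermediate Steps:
o = -109032
Y = -244697/3099 (Y = (-135665 - 109032)/(33238 - 30139) = -244697/3099 ≈ -78.960)
(121017 + O) + Y = (121017 - 78672) - 244697/3099 = 42345 - 244697/3099 = 130982458/3099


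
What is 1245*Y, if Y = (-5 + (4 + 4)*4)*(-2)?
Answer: -67230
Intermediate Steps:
Y = -54 (Y = (-5 + 8*4)*(-2) = (-5 + 32)*(-2) = 27*(-2) = -54)
1245*Y = 1245*(-54) = -67230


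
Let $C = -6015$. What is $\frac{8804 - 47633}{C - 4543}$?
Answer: $\frac{38829}{10558} \approx 3.6777$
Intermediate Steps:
$\frac{8804 - 47633}{C - 4543} = \frac{8804 - 47633}{-6015 - 4543} = - \frac{38829}{-10558} = \left(-38829\right) \left(- \frac{1}{10558}\right) = \frac{38829}{10558}$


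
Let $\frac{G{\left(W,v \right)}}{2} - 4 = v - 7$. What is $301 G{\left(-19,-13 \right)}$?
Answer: $-9632$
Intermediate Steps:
$G{\left(W,v \right)} = -6 + 2 v$ ($G{\left(W,v \right)} = 8 + 2 \left(v - 7\right) = 8 + 2 \left(-7 + v\right) = 8 + \left(-14 + 2 v\right) = -6 + 2 v$)
$301 G{\left(-19,-13 \right)} = 301 \left(-6 + 2 \left(-13\right)\right) = 301 \left(-6 - 26\right) = 301 \left(-32\right) = -9632$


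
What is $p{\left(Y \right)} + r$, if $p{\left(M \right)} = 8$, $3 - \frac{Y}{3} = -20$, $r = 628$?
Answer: $636$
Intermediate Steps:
$Y = 69$ ($Y = 9 - -60 = 9 + 60 = 69$)
$p{\left(Y \right)} + r = 8 + 628 = 636$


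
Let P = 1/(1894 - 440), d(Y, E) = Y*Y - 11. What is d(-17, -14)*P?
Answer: 139/727 ≈ 0.19120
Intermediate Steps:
d(Y, E) = -11 + Y² (d(Y, E) = Y² - 11 = -11 + Y²)
P = 1/1454 ≈ 0.00068776
d(-17, -14)*P = (-11 + (-17)²)*(1/1454) = (-11 + 289)*(1/1454) = 278*(1/1454) = 139/727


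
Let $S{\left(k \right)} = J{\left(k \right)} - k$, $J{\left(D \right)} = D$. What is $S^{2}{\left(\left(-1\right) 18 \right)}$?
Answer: $0$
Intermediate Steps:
$S{\left(k \right)} = 0$ ($S{\left(k \right)} = k - k = 0$)
$S^{2}{\left(\left(-1\right) 18 \right)} = 0^{2} = 0$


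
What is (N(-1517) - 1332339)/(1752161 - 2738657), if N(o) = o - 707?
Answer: 1334563/986496 ≈ 1.3528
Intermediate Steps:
N(o) = -707 + o
(N(-1517) - 1332339)/(1752161 - 2738657) = ((-707 - 1517) - 1332339)/(1752161 - 2738657) = (-2224 - 1332339)/(-986496) = -1334563*(-1/986496) = 1334563/986496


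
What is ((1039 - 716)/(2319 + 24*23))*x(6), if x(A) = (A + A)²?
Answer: 5168/319 ≈ 16.201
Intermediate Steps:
x(A) = 4*A² (x(A) = (2*A)² = 4*A²)
((1039 - 716)/(2319 + 24*23))*x(6) = ((1039 - 716)/(2319 + 24*23))*(4*6²) = (323/(2319 + 552))*(4*36) = (323/2871)*144 = 5168/319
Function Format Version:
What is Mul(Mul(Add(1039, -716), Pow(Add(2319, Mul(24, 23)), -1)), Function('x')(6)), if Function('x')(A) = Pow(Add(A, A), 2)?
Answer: Rational(5168, 319) ≈ 16.201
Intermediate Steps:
Function('x')(A) = Mul(4, Pow(A, 2)) (Function('x')(A) = Pow(Mul(2, A), 2) = Mul(4, Pow(A, 2)))
Mul(Mul(Add(1039, -716), Pow(Add(2319, Mul(24, 23)), -1)), Function('x')(6)) = Mul(Mul(Add(1039, -716), Pow(Add(2319, Mul(24, 23)), -1)), Mul(4, Pow(6, 2))) = Mul(Mul(323, Pow(Add(2319, 552), -1)), Mul(4, 36)) = Mul(Mul(323, Pow(2871, -1)), 144) = Mul(Mul(323, Rational(1, 2871)), 144) = Mul(Rational(323, 2871), 144) = Rational(5168, 319)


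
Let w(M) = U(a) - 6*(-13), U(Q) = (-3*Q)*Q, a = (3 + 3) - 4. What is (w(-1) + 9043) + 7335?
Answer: 16444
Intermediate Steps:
a = 2 (a = 6 - 4 = 2)
U(Q) = -3*Q²
w(M) = 66 (w(M) = -3*2² - 6*(-13) = -3*4 - 1*(-78) = -12 + 78 = 66)
(w(-1) + 9043) + 7335 = (66 + 9043) + 7335 = 9109 + 7335 = 16444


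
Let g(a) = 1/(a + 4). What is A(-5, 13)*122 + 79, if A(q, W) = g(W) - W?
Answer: -25497/17 ≈ -1499.8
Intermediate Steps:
g(a) = 1/(4 + a)
A(q, W) = 1/(4 + W) - W
A(-5, 13)*122 + 79 = ((1 - 1*13*(4 + 13))/(4 + 13))*122 + 79 = ((1 - 1*13*17)/17)*122 + 79 = ((1 - 221)/17)*122 + 79 = ((1/17)*(-220))*122 + 79 = -220/17*122 + 79 = -26840/17 + 79 = -25497/17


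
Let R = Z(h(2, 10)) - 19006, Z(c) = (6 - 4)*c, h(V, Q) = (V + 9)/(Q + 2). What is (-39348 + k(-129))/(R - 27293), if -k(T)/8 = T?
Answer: 229896/277783 ≈ 0.82761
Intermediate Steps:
h(V, Q) = (9 + V)/(2 + Q)
k(T) = -8*T
Z(c) = 2*c
R = -114025/6 (R = 2*((9 + 2)/(2 + 10)) - 19006 = 2*(11/12) - 19006 = 11/6 - 19006 = -114025/6 ≈ -19004.)
(-39348 + k(-129))/(R - 27293) = (-39348 - 8*(-129))/(-114025/6 - 27293) = (-39348 + 1032)/(-277783/6) = -38316*(-6/277783) = 229896/277783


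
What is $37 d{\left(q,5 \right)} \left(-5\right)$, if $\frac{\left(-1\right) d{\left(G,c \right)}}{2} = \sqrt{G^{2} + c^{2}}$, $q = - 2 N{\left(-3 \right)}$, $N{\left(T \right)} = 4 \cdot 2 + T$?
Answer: $1850 \sqrt{5} \approx 4136.7$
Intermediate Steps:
$N{\left(T \right)} = 8 + T$
$q = -10$ ($q = - 2 \left(8 - 3\right) = \left(-2\right) 5 = -10$)
$d{\left(G,c \right)} = - 2 \sqrt{G^{2} + c^{2}}$
$37 d{\left(q,5 \right)} \left(-5\right) = 37 \left(- 2 \sqrt{\left(-10\right)^{2} + 5^{2}}\right) \left(-5\right) = 37 \left(- 2 \sqrt{100 + 25}\right) \left(-5\right) = 37 \left(- 2 \sqrt{125}\right) \left(-5\right) = 37 \left(- 2 \cdot 5 \sqrt{5}\right) \left(-5\right) = 37 \left(- 10 \sqrt{5}\right) \left(-5\right) = - 370 \sqrt{5} \left(-5\right) = 1850 \sqrt{5}$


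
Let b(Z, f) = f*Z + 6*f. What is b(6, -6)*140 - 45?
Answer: -10125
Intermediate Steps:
b(Z, f) = 6*f + Z*f (b(Z, f) = Z*f + 6*f = 6*f + Z*f)
b(6, -6)*140 - 45 = -6*(6 + 6)*140 - 45 = -6*12*140 - 45 = -72*140 - 45 = -10080 - 45 = -10125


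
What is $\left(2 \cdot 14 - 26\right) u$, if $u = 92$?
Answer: $184$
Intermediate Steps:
$\left(2 \cdot 14 - 26\right) u = \left(2 \cdot 14 - 26\right) 92 = \left(28 - 26\right) 92 = 2 \cdot 92 = 184$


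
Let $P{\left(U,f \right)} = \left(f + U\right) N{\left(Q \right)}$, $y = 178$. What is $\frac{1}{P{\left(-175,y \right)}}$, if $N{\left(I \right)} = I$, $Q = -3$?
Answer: $- \frac{1}{9} \approx -0.11111$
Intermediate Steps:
$P{\left(U,f \right)} = - 3 U - 3 f$ ($P{\left(U,f \right)} = \left(f + U\right) \left(-3\right) = \left(U + f\right) \left(-3\right) = - 3 U - 3 f$)
$\frac{1}{P{\left(-175,y \right)}} = \frac{1}{\left(-3\right) \left(-175\right) - 534} = \frac{1}{525 - 534} = \frac{1}{-9} = - \frac{1}{9}$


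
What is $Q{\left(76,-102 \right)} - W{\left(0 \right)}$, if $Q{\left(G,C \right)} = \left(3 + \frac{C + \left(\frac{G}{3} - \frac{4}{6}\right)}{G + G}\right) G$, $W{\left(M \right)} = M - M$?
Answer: $\frac{568}{3} \approx 189.33$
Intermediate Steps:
$W{\left(M \right)} = 0$
$Q{\left(G,C \right)} = G \left(3 + \frac{- \frac{2}{3} + C + \frac{G}{3}}{2 G}\right)$ ($Q{\left(G,C \right)} = \left(3 + \frac{C + \left(G \frac{1}{3} - \frac{2}{3}\right)}{2 G}\right) G = \left(3 + \left(C + \left(\frac{G}{3} - \frac{2}{3}\right)\right) \frac{1}{2 G}\right) G = \left(3 + \left(C + \left(- \frac{2}{3} + \frac{G}{3}\right)\right) \frac{1}{2 G}\right) G = \left(3 + \left(- \frac{2}{3} + C + \frac{G}{3}\right) \frac{1}{2 G}\right) G = \left(3 + \frac{- \frac{2}{3} + C + \frac{G}{3}}{2 G}\right) G = G \left(3 + \frac{- \frac{2}{3} + C + \frac{G}{3}}{2 G}\right)$)
$Q{\left(76,-102 \right)} - W{\left(0 \right)} = \left(- \frac{1}{3} + \frac{1}{2} \left(-102\right) + \frac{19}{6} \cdot 76\right) - 0 = \left(- \frac{1}{3} - 51 + \frac{722}{3}\right) + 0 = \frac{568}{3} + 0 = \frac{568}{3}$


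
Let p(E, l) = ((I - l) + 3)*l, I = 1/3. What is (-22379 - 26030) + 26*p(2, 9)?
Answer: -49735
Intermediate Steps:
I = ⅓ ≈ 0.33333
p(E, l) = l*(10/3 - l) (p(E, l) = ((⅓ - l) + 3)*l = (10/3 - l)*l = l*(10/3 - l))
(-22379 - 26030) + 26*p(2, 9) = (-22379 - 26030) + 26*((⅓)*9*(10 - 3*9)) = -48409 + 26*((⅓)*9*(10 - 27)) = -48409 + 26*((⅓)*9*(-17)) = -48409 + 26*(-51) = -48409 - 1326 = -49735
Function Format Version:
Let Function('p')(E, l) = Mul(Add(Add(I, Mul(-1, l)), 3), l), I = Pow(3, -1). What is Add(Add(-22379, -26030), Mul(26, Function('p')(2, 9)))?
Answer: -49735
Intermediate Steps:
I = Rational(1, 3) ≈ 0.33333
Function('p')(E, l) = Mul(l, Add(Rational(10, 3), Mul(-1, l))) (Function('p')(E, l) = Mul(Add(Add(Rational(1, 3), Mul(-1, l)), 3), l) = Mul(Add(Rational(10, 3), Mul(-1, l)), l) = Mul(l, Add(Rational(10, 3), Mul(-1, l))))
Add(Add(-22379, -26030), Mul(26, Function('p')(2, 9))) = Add(Add(-22379, -26030), Mul(26, Mul(Rational(1, 3), 9, Add(10, Mul(-3, 9))))) = Add(-48409, Mul(26, Mul(Rational(1, 3), 9, Add(10, -27)))) = Add(-48409, Mul(26, Mul(Rational(1, 3), 9, -17))) = Add(-48409, Mul(26, -51)) = Add(-48409, -1326) = -49735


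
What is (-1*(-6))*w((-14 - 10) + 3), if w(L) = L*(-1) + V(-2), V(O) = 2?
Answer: 138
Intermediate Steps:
w(L) = 2 - L (w(L) = L*(-1) + 2 = -L + 2 = 2 - L)
(-1*(-6))*w((-14 - 10) + 3) = (-1*(-6))*(2 - ((-14 - 10) + 3)) = 6*(2 - (-24 + 3)) = 6*(2 - 1*(-21)) = 6*(2 + 21) = 6*23 = 138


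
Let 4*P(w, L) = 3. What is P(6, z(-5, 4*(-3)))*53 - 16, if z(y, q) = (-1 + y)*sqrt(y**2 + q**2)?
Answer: 95/4 ≈ 23.750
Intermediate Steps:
z(y, q) = sqrt(q**2 + y**2)*(-1 + y) (z(y, q) = (-1 + y)*sqrt(q**2 + y**2) = sqrt(q**2 + y**2)*(-1 + y))
P(w, L) = 3/4 (P(w, L) = (1/4)*3 = 3/4)
P(6, z(-5, 4*(-3)))*53 - 16 = (3/4)*53 - 16 = 159/4 - 16 = 95/4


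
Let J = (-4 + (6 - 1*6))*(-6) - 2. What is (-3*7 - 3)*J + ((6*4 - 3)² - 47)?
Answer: -134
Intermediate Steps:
J = 22 (J = (-4 + (6 - 6))*(-6) - 2 = (-4 + 0)*(-6) - 2 = -4*(-6) - 2 = 24 - 2 = 22)
(-3*7 - 3)*J + ((6*4 - 3)² - 47) = (-3*7 - 3)*22 + ((6*4 - 3)² - 47) = (-21 - 3)*22 + ((24 - 3)² - 47) = -24*22 + (21² - 47) = -528 + (441 - 47) = -528 + 394 = -134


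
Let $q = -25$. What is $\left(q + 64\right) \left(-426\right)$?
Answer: $-16614$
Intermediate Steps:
$\left(q + 64\right) \left(-426\right) = \left(-25 + 64\right) \left(-426\right) = 39 \left(-426\right) = -16614$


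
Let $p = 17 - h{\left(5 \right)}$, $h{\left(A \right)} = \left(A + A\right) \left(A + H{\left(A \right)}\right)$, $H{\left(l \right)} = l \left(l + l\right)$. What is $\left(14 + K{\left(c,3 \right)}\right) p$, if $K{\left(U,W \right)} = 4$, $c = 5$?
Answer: $-9594$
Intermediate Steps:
$H{\left(l \right)} = 2 l^{2}$ ($H{\left(l \right)} = l 2 l = 2 l^{2}$)
$h{\left(A \right)} = 2 A \left(A + 2 A^{2}\right)$ ($h{\left(A \right)} = \left(A + A\right) \left(A + 2 A^{2}\right) = 2 A \left(A + 2 A^{2}\right)$)
$p = -533$ ($p = 17 - 5^{2} \left(2 + 4 \cdot 5\right) = 17 - 25 \left(2 + 20\right) = 17 - 25 \cdot 22 = 17 - 550 = -533$)
$\left(14 + K{\left(c,3 \right)}\right) p = \left(14 + 4\right) \left(-533\right) = 18 \left(-533\right) = -9594$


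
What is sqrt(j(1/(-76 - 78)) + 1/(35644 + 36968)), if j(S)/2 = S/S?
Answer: 5*sqrt(11716753)/12102 ≈ 1.4142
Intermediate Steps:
j(S) = 2 (j(S) = 2*(S/S) = 2*1 = 2)
sqrt(j(1/(-76 - 78)) + 1/(35644 + 36968)) = sqrt(2 + 1/(35644 + 36968)) = sqrt(2 + 1/72612) = sqrt(145225/72612) = 5*sqrt(11716753)/12102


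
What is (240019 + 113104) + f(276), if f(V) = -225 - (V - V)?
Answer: 352898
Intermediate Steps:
f(V) = -225 (f(V) = -225 - 1*0 = -225 + 0 = -225)
(240019 + 113104) + f(276) = (240019 + 113104) - 225 = 353123 - 225 = 352898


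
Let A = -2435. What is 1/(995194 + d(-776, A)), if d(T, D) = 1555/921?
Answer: 921/916575229 ≈ 1.0048e-6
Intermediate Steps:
d(T, D) = 1555/921 (d(T, D) = 1555*(1/921) = 1555/921)
1/(995194 + d(-776, A)) = 1/(995194 + 1555/921) = 1/(916575229/921) = 921/916575229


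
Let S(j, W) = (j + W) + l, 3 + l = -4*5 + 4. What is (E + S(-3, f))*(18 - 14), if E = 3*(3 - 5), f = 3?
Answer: -100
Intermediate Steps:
E = -6 (E = 3*(-2) = -6)
l = -19 (l = -3 + (-4*5 + 4) = -3 + (-20 + 4) = -3 - 16 = -19)
S(j, W) = -19 + W + j (S(j, W) = (j + W) - 19 = (W + j) - 19 = -19 + W + j)
(E + S(-3, f))*(18 - 14) = (-6 + (-19 + 3 - 3))*(18 - 14) = (-6 - 19)*4 = -25*4 = -100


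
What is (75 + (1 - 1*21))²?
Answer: 3025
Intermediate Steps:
(75 + (1 - 1*21))² = (75 + (1 - 21))² = (75 - 20)² = 55² = 3025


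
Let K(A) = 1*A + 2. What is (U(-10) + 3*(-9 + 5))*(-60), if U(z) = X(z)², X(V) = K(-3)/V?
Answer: 3597/5 ≈ 719.40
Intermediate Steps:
K(A) = 2 + A (K(A) = A + 2 = 2 + A)
X(V) = -1/V (X(V) = (2 - 3)/V = -1/V)
U(z) = z⁻² (U(z) = (-1/z)² = z⁻²)
(U(-10) + 3*(-9 + 5))*(-60) = ((-10)⁻² + 3*(-9 + 5))*(-60) = (1/100 + 3*(-4))*(-60) = (1/100 - 12)*(-60) = -1199/100*(-60) = 3597/5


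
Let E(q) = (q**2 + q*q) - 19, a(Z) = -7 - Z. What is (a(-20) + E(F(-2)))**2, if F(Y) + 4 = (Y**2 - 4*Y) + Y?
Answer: 4356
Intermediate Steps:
F(Y) = -4 + Y**2 - 3*Y (F(Y) = -4 + ((Y**2 - 4*Y) + Y) = -4 + (Y**2 - 3*Y) = -4 + Y**2 - 3*Y)
E(q) = -19 + 2*q**2 (E(q) = (q**2 + q**2) - 19 = 2*q**2 - 19 = -19 + 2*q**2)
(a(-20) + E(F(-2)))**2 = ((-7 - 1*(-20)) + (-19 + 2*(-4 + (-2)**2 - 3*(-2))**2))**2 = ((-7 + 20) + (-19 + 2*(-4 + 4 + 6)**2))**2 = (13 + (-19 + 2*6**2))**2 = (13 + (-19 + 2*36))**2 = (13 + (-19 + 72))**2 = (13 + 53)**2 = 66**2 = 4356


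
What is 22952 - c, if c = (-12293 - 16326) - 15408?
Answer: 66979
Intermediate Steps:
c = -44027 (c = -28619 - 15408 = -44027)
22952 - c = 22952 - 1*(-44027) = 22952 + 44027 = 66979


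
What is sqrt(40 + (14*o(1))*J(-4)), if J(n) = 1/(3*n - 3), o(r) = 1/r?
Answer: sqrt(8790)/15 ≈ 6.2503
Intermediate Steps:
o(r) = 1/r
J(n) = 1/(-3 + 3*n)
sqrt(40 + (14*o(1))*J(-4)) = sqrt(40 + (14/1)*(1/(3*(-1 - 4)))) = sqrt(40 + (14*1)*((1/3)/(-5))) = sqrt(40 + 14*((1/3)*(-1/5))) = sqrt(40 + 14*(-1/15)) = sqrt(40 - 14/15) = sqrt(586/15) = sqrt(8790)/15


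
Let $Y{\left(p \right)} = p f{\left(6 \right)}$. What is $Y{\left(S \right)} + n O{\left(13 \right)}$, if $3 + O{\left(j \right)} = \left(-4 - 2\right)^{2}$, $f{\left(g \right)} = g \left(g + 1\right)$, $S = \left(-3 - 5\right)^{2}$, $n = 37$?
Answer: $3909$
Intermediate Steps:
$S = 64$ ($S = \left(-8\right)^{2} = 64$)
$f{\left(g \right)} = g \left(1 + g\right)$
$Y{\left(p \right)} = 42 p$ ($Y{\left(p \right)} = p 6 \left(1 + 6\right) = p 6 \cdot 7 = p 42 = 42 p$)
$O{\left(j \right)} = 33$ ($O{\left(j \right)} = -3 + \left(-4 - 2\right)^{2} = -3 + \left(-6\right)^{2} = -3 + 36 = 33$)
$Y{\left(S \right)} + n O{\left(13 \right)} = 42 \cdot 64 + 37 \cdot 33 = 2688 + 1221 = 3909$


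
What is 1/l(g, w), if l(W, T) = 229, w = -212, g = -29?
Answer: 1/229 ≈ 0.0043668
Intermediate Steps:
1/l(g, w) = 1/229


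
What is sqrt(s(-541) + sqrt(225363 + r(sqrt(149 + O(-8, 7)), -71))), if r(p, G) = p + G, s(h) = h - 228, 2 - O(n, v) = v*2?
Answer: sqrt(-769 + sqrt(225292 + sqrt(137))) ≈ 17.156*I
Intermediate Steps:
O(n, v) = 2 - 2*v (O(n, v) = 2 - v*2 = 2 - 2*v)
s(h) = -228 + h
r(p, G) = G + p
sqrt(s(-541) + sqrt(225363 + r(sqrt(149 + O(-8, 7)), -71))) = sqrt((-228 - 541) + sqrt(225363 + (-71 + sqrt(149 + (2 - 2*7))))) = sqrt(-769 + sqrt(225363 + (-71 + sqrt(149 + (2 - 14))))) = sqrt(-769 + sqrt(225363 + (-71 + sqrt(149 - 12)))) = sqrt(-769 + sqrt(225363 + (-71 + sqrt(137)))) = sqrt(-769 + sqrt(225292 + sqrt(137)))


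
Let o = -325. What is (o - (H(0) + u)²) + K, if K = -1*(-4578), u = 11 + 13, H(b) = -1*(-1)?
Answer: 3628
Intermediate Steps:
H(b) = 1
u = 24
K = 4578
(o - (H(0) + u)²) + K = (-325 - (1 + 24)²) + 4578 = (-325 - 1*25²) + 4578 = (-325 - 1*625) + 4578 = (-325 - 625) + 4578 = -950 + 4578 = 3628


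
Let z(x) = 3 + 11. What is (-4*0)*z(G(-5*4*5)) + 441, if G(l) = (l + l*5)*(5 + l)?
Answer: 441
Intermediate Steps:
G(l) = 6*l*(5 + l) (G(l) = (l + 5*l)*(5 + l) = (6*l)*(5 + l) = 6*l*(5 + l))
z(x) = 14
(-4*0)*z(G(-5*4*5)) + 441 = -4*0*14 + 441 = 0*14 + 441 = 0 + 441 = 441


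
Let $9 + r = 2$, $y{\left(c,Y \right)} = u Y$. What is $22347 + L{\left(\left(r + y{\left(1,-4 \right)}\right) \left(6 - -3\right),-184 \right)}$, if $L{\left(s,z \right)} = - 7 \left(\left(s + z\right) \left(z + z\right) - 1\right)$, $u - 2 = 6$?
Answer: $-1355806$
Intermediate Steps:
$u = 8$ ($u = 2 + 6 = 8$)
$y{\left(c,Y \right)} = 8 Y$
$r = -7$ ($r = -9 + 2 = -7$)
$L{\left(s,z \right)} = 7 - 14 z \left(s + z\right)$ ($L{\left(s,z \right)} = - 7 \left(\left(s + z\right) 2 z - 1\right) = - 7 \left(2 z \left(s + z\right) - 1\right) = - 7 \left(-1 + 2 z \left(s + z\right)\right) = 7 - 14 z \left(s + z\right)$)
$22347 + L{\left(\left(r + y{\left(1,-4 \right)}\right) \left(6 - -3\right),-184 \right)} = 22347 - \left(-7 + 473984 + 14 \left(-7 + 8 \left(-4\right)\right) \left(6 - -3\right) \left(-184\right)\right) = 22347 - \left(473977 + 14 \left(-7 - 32\right) \left(6 + 3\right) \left(-184\right)\right) = 22347 - \left(473977 + 14 \left(\left(-39\right) 9\right) \left(-184\right)\right) = 22347 - \left(473977 + 904176\right) = 22347 - 1378153 = -1355806$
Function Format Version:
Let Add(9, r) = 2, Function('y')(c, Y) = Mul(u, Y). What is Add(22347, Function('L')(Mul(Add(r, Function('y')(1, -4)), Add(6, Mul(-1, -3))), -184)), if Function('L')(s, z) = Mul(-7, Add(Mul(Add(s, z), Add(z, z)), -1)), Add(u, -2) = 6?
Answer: -1355806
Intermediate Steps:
u = 8 (u = Add(2, 6) = 8)
Function('y')(c, Y) = Mul(8, Y)
r = -7 (r = Add(-9, 2) = -7)
Function('L')(s, z) = Add(7, Mul(-14, z, Add(s, z))) (Function('L')(s, z) = Mul(-7, Add(Mul(Add(s, z), Mul(2, z)), -1)) = Mul(-7, Add(Mul(2, z, Add(s, z)), -1)) = Mul(-7, Add(-1, Mul(2, z, Add(s, z)))) = Add(7, Mul(-14, z, Add(s, z))))
Add(22347, Function('L')(Mul(Add(r, Function('y')(1, -4)), Add(6, Mul(-1, -3))), -184)) = Add(22347, Add(7, Mul(-14, Pow(-184, 2)), Mul(-14, Mul(Add(-7, Mul(8, -4)), Add(6, Mul(-1, -3))), -184))) = Add(22347, Add(7, Mul(-14, 33856), Mul(-14, Mul(Add(-7, -32), Add(6, 3)), -184))) = Add(22347, Add(7, -473984, Mul(-14, Mul(-39, 9), -184))) = Add(22347, Add(7, -473984, Mul(-14, -351, -184))) = Add(22347, Add(7, -473984, -904176)) = Add(22347, -1378153) = -1355806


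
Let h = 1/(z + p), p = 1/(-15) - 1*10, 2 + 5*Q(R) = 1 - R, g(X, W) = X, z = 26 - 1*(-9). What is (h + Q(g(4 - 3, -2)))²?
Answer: 452929/3496900 ≈ 0.12952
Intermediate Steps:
z = 35 (z = 26 + 9 = 35)
Q(R) = -⅕ - R/5 (Q(R) = -⅖ + (1 - R)/5 = -⅖ + (⅕ - R/5) = -⅕ - R/5)
p = -151/15 (p = -1/15 - 10 = -151/15 ≈ -10.067)
h = 15/374 (h = 1/(35 - 151/15) = 1/(374/15) = 15/374 ≈ 0.040107)
(h + Q(g(4 - 3, -2)))² = (15/374 + (-⅕ - (4 - 3)/5))² = (15/374 + (-⅕ - ⅕*1))² = (15/374 + (-⅕ - ⅕))² = (15/374 - ⅖)² = (-673/1870)² = 452929/3496900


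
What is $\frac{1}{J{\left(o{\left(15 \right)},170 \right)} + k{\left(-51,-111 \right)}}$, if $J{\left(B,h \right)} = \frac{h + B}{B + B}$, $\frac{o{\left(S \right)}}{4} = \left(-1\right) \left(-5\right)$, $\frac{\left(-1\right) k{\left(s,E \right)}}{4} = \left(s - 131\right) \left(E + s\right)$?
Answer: $- \frac{4}{471725} \approx -8.4795 \cdot 10^{-6}$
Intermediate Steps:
$k{\left(s,E \right)} = - 4 \left(-131 + s\right) \left(E + s\right)$ ($k{\left(s,E \right)} = - 4 \left(s - 131\right) \left(E + s\right) = - 4 \left(-131 + s\right) \left(E + s\right)$)
$o{\left(S \right)} = 20$ ($o{\left(S \right)} = 4 \left(\left(-1\right) \left(-5\right)\right) = 4 \cdot 5 = 20$)
$J{\left(B,h \right)} = \frac{B + h}{2 B}$
$\frac{1}{J{\left(o{\left(15 \right)},170 \right)} + k{\left(-51,-111 \right)}} = \frac{1}{\frac{20 + 170}{2 \cdot 20} + \left(- 4 \left(-51\right)^{2} + 524 \left(-111\right) + 524 \left(-51\right) - \left(-444\right) \left(-51\right)\right)} = \frac{1}{\frac{1}{2} \cdot \frac{1}{20} \cdot 190 - 117936} = \frac{1}{\frac{19}{4} - 117936} = \frac{1}{- \frac{471725}{4}} = - \frac{4}{471725}$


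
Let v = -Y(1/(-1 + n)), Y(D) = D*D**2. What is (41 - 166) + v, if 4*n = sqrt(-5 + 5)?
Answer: -124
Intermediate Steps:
n = 0 (n = sqrt(-5 + 5)/4 = sqrt(0)/4 = (1/4)*0 = 0)
Y(D) = D**3
v = 1 (v = -(1/(-1 + 0))**3 = -(1/(-1))**3 = -1*(-1)**3 = -1*(-1) = 1)
(41 - 166) + v = (41 - 166) + 1 = -125 + 1 = -124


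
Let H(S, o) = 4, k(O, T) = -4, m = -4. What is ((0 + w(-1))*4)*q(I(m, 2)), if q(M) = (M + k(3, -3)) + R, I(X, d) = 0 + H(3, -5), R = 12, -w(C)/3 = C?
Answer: 144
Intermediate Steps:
w(C) = -3*C
I(X, d) = 4 (I(X, d) = 0 + 4 = 4)
q(M) = 8 + M (q(M) = (M - 4) + 12 = (-4 + M) + 12 = 8 + M)
((0 + w(-1))*4)*q(I(m, 2)) = ((0 - 3*(-1))*4)*(8 + 4) = ((0 + 3)*4)*12 = (3*4)*12 = 12*12 = 144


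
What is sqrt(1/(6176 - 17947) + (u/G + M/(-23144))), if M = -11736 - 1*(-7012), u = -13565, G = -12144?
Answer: 5*sqrt(4667862114124950147)/9398766828 ≈ 1.1494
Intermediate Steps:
M = -4724 (M = -11736 + 7012 = -4724)
sqrt(1/(6176 - 17947) + (u/G + M/(-23144))) = sqrt(1/(6176 - 17947) + (-13565/(-12144) - 4724/(-23144))) = sqrt(1/(-11771) + (-13565*(-1/12144) - 4724*(-1/23144))) = sqrt(-1/11771 + (13565/12144 + 1181/5786)) = sqrt(-1/11771 + 4219507/3193872) = sqrt(49664623025/37595067312) = 5*sqrt(4667862114124950147)/9398766828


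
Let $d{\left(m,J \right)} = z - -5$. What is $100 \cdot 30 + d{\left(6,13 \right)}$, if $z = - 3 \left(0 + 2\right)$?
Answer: $2999$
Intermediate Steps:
$z = -6$ ($z = \left(-3\right) 2 = -6$)
$d{\left(m,J \right)} = -1$ ($d{\left(m,J \right)} = -6 - -5 = -6 + 5 = -1$)
$100 \cdot 30 + d{\left(6,13 \right)} = 100 \cdot 30 - 1 = 3000 - 1 = 2999$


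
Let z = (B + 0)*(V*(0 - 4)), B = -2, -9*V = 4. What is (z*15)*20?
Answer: -3200/3 ≈ -1066.7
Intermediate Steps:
V = -4/9 (V = -1/9*4 = -4/9 ≈ -0.44444)
z = -32/9 (z = (-2 + 0)*(-4*(0 - 4)/9) = -(-8)*(-4)/9 = -2*16/9 = -32/9 ≈ -3.5556)
(z*15)*20 = -32/9*15*20 = -160/3*20 = -3200/3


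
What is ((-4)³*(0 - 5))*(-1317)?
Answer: -421440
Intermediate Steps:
((-4)³*(0 - 5))*(-1317) = -64*(-5)*(-1317) = 320*(-1317) = -421440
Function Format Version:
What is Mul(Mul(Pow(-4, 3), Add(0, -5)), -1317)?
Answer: -421440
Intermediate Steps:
Mul(Mul(Pow(-4, 3), Add(0, -5)), -1317) = Mul(Mul(-64, -5), -1317) = Mul(320, -1317) = -421440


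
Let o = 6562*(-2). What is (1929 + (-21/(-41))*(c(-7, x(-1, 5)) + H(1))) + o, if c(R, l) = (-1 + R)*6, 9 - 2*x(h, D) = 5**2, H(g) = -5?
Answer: -460108/41 ≈ -11222.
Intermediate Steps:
o = -13124
x(h, D) = -8 (x(h, D) = 9/2 - 1/2*5**2 = 9/2 - 1/2*25 = 9/2 - 25/2 = -8)
c(R, l) = -6 + 6*R
(1929 + (-21/(-41))*(c(-7, x(-1, 5)) + H(1))) + o = (1929 + (-21/(-41))*((-6 + 6*(-7)) - 5)) - 13124 = (1929 + (-21*(-1/41))*((-6 - 42) - 5)) - 13124 = (1929 + 21*(-48 - 5)/41) - 13124 = (1929 + (21/41)*(-53)) - 13124 = (1929 - 1113/41) - 13124 = 77976/41 - 13124 = -460108/41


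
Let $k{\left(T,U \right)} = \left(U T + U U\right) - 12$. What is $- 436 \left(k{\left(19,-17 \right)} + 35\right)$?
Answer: $4796$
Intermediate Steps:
$k{\left(T,U \right)} = -12 + U^{2} + T U$ ($k{\left(T,U \right)} = \left(T U + U^{2}\right) - 12 = \left(U^{2} + T U\right) - 12 = -12 + U^{2} + T U$)
$- 436 \left(k{\left(19,-17 \right)} + 35\right) = - 436 \left(\left(-12 + \left(-17\right)^{2} + 19 \left(-17\right)\right) + 35\right) = - 436 \left(\left(-12 + 289 - 323\right) + 35\right) = - 436 \left(-46 + 35\right) = \left(-436\right) \left(-11\right) = 4796$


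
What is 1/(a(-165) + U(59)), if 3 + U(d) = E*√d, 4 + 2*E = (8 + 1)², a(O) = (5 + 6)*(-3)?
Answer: 144/344627 + 154*√59/344627 ≈ 0.0038502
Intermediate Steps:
a(O) = -33 (a(O) = 11*(-3) = -33)
E = 77/2 (E = -2 + (8 + 1)²/2 = -2 + (½)*9² = -2 + (½)*81 = -2 + 81/2 = 77/2 ≈ 38.500)
U(d) = -3 + 77*√d/2
1/(a(-165) + U(59)) = 1/(-33 + (-3 + 77*√59/2)) = 1/(-36 + 77*√59/2)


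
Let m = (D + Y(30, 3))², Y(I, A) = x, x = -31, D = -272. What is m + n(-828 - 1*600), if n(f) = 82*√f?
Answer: 91809 + 164*I*√357 ≈ 91809.0 + 3098.7*I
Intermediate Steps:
Y(I, A) = -31
m = 91809 (m = (-272 - 31)² = (-303)² = 91809)
m + n(-828 - 1*600) = 91809 + 82*√(-828 - 1*600) = 91809 + 82*√(-828 - 600) = 91809 + 82*√(-1428) = 91809 + 82*(2*I*√357) = 91809 + 164*I*√357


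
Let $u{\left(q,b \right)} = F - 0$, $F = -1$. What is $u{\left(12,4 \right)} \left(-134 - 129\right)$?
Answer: $263$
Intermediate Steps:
$u{\left(q,b \right)} = -1$ ($u{\left(q,b \right)} = -1 - 0 = -1 + 0 = -1$)
$u{\left(12,4 \right)} \left(-134 - 129\right) = - (-134 - 129) = \left(-1\right) \left(-263\right) = 263$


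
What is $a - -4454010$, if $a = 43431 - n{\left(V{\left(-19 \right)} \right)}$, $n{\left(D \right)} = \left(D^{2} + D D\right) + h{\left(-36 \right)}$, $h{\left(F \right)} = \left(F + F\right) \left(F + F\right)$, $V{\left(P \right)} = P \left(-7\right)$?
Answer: $4456879$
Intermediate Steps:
$V{\left(P \right)} = - 7 P$
$h{\left(F \right)} = 4 F^{2}$ ($h{\left(F \right)} = 2 F 2 F = 4 F^{2}$)
$n{\left(D \right)} = 5184 + 2 D^{2}$ ($n{\left(D \right)} = \left(D^{2} + D D\right) + 4 \left(-36\right)^{2} = \left(D^{2} + D^{2}\right) + 4 \cdot 1296 = 2 D^{2} + 5184 = 5184 + 2 D^{2}$)
$a = 2869$ ($a = 43431 - \left(5184 + 2 \left(\left(-7\right) \left(-19\right)\right)^{2}\right) = 43431 - \left(5184 + 2 \cdot 133^{2}\right) = 43431 - \left(5184 + 2 \cdot 17689\right) = 43431 - \left(5184 + 35378\right) = 43431 - 40562 = 2869$)
$a - -4454010 = 2869 - -4454010 = 2869 + 4454010 = 4456879$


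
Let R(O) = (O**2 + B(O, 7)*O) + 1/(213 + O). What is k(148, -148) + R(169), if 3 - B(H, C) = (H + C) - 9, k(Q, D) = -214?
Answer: 241043/382 ≈ 631.00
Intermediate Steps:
B(H, C) = 12 - C - H (B(H, C) = 3 - ((H + C) - 9) = 3 - ((C + H) - 9) = 3 - (-9 + C + H) = 3 + (9 - C - H) = 12 - C - H)
R(O) = O**2 + 1/(213 + O) + O*(5 - O) (R(O) = (O**2 + (12 - 1*7 - O)*O) + 1/(213 + O) = (O**2 + (12 - 7 - O)*O) + 1/(213 + O) = (O**2 + (5 - O)*O) + 1/(213 + O) = (O**2 + O*(5 - O)) + 1/(213 + O) = O**2 + 1/(213 + O) + O*(5 - O))
k(148, -148) + R(169) = -214 + (1 + 5*169**2 + 1065*169)/(213 + 169) = -214 + (1 + 5*28561 + 179985)/382 = -214 + (1 + 142805 + 179985)/382 = -214 + (1/382)*322791 = -214 + 322791/382 = 241043/382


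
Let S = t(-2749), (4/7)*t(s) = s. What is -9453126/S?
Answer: 37812504/19243 ≈ 1965.0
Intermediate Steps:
t(s) = 7*s/4
S = -19243/4 (S = (7/4)*(-2749) = -19243/4 ≈ -4810.8)
-9453126/S = -9453126/(-19243/4) = -9453126*(-4/19243) = 37812504/19243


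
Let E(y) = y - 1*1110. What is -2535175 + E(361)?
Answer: -2535924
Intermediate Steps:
E(y) = -1110 + y (E(y) = y - 1110 = -1110 + y)
-2535175 + E(361) = -2535175 + (-1110 + 361) = -2535175 - 749 = -2535924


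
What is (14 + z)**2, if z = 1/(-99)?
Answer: 1918225/9801 ≈ 195.72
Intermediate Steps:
z = -1/99 ≈ -0.010101
(14 + z)**2 = (14 - 1/99)**2 = (1385/99)**2 = 1918225/9801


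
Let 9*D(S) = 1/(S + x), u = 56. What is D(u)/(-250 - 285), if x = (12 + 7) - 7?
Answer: -1/327420 ≈ -3.0542e-6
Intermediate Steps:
x = 12 (x = 19 - 7 = 12)
D(S) = 1/(9*(12 + S)) (D(S) = 1/(9*(S + 12)) = 1/(9*(12 + S)))
D(u)/(-250 - 285) = (1/(9*(12 + 56)))/(-250 - 285) = ((1/9)/68)/(-535) = -1/(4815*68) = -1/535*1/612 = -1/327420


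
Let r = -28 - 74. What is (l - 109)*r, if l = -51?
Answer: 16320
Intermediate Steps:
r = -102
(l - 109)*r = (-51 - 109)*(-102) = -160*(-102) = 16320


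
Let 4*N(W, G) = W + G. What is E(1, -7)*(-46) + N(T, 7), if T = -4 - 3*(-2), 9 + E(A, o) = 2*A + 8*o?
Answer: 11601/4 ≈ 2900.3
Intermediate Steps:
E(A, o) = -9 + 2*A + 8*o (E(A, o) = -9 + (2*A + 8*o) = -9 + 2*A + 8*o)
T = 2 (T = -4 + 6 = 2)
N(W, G) = G/4 + W/4 (N(W, G) = (W + G)/4 = (G + W)/4 = G/4 + W/4)
E(1, -7)*(-46) + N(T, 7) = (-9 + 2*1 + 8*(-7))*(-46) + ((¼)*7 + (¼)*2) = (-9 + 2 - 56)*(-46) + (7/4 + ½) = -63*(-46) + 9/4 = 2898 + 9/4 = 11601/4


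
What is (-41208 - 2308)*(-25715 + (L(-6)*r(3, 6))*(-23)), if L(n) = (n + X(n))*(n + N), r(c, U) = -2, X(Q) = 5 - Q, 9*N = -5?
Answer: 10661637580/9 ≈ 1.1846e+9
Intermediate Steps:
N = -5/9 (N = (1/9)*(-5) = -5/9 ≈ -0.55556)
L(n) = -25/9 + 5*n (L(n) = (n + (5 - n))*(n - 5/9) = 5*(-5/9 + n) = -25/9 + 5*n)
(-41208 - 2308)*(-25715 + (L(-6)*r(3, 6))*(-23)) = (-41208 - 2308)*(-25715 + ((-25/9 + 5*(-6))*(-2))*(-23)) = -43516*(-25715 + ((-25/9 - 30)*(-2))*(-23)) = -43516*(-25715 - 295/9*(-2)*(-23)) = -43516*(-25715 + (590/9)*(-23)) = -43516*(-25715 - 13570/9) = -43516*(-245005/9) = 10661637580/9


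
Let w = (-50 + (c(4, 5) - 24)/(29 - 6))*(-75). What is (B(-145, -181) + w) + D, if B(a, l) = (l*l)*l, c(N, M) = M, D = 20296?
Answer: -135829560/23 ≈ -5.9056e+6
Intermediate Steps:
B(a, l) = l³ (B(a, l) = l²*l = l³)
w = 87675/23 (w = (-50 + (5 - 24)/(29 - 6))*(-75) = (-50 - 19/23)*(-75) = -1169/23*(-75) = 87675/23 ≈ 3812.0)
(B(-145, -181) + w) + D = ((-181)³ + 87675/23) + 20296 = (-5929741 + 87675/23) + 20296 = -136296368/23 + 20296 = -135829560/23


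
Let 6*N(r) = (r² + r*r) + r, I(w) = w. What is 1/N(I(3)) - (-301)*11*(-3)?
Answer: -69529/7 ≈ -9932.7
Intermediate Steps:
N(r) = r²/3 + r/6 (N(r) = ((r² + r*r) + r)/6 = ((r² + r²) + r)/6 = (2*r² + r)/6 = (r + 2*r²)/6 = r²/3 + r/6)
1/N(I(3)) - (-301)*11*(-3) = 1/((⅙)*3*(1 + 2*3)) - (-301)*11*(-3) = 1/((⅙)*3*(1 + 6)) - (-301)*(-33) = 1/((⅙)*3*7) - 1*9933 = 1/(7/2) - 9933 = 2/7 - 9933 = -69529/7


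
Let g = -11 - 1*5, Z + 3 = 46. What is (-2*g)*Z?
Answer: 1376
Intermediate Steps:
Z = 43 (Z = -3 + 46 = 43)
g = -16 (g = -11 - 5 = -16)
(-2*g)*Z = -2*(-16)*43 = 32*43 = 1376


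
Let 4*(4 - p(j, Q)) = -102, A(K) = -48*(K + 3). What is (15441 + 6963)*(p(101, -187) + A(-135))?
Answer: 142612662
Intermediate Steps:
A(K) = -144 - 48*K (A(K) = -48*(3 + K) = -144 - 48*K)
p(j, Q) = 59/2 (p(j, Q) = 4 - 1/4*(-102) = 4 + 51/2 = 59/2)
(15441 + 6963)*(p(101, -187) + A(-135)) = (15441 + 6963)*(59/2 + (-144 - 48*(-135))) = 22404*(59/2 + (-144 + 6480)) = 22404*(59/2 + 6336) = 22404*(12731/2) = 142612662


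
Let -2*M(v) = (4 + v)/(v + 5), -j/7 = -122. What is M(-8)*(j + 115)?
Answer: -646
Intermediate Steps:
j = 854 (j = -7*(-122) = 854)
M(v) = -(4 + v)/(2*(5 + v)) (M(v) = -(4 + v)/(2*(v + 5)) = -(4 + v)/(2*(5 + v)))
M(-8)*(j + 115) = ((-4 - 1*(-8))/(2*(5 - 8)))*(854 + 115) = ((½)*(-4 + 8)/(-3))*969 = ((½)*(-⅓)*4)*969 = -⅔*969 = -646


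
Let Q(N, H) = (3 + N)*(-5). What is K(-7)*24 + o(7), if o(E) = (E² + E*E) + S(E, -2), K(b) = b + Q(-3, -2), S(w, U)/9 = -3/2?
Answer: -167/2 ≈ -83.500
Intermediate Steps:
S(w, U) = -27/2 (S(w, U) = 9*(-3/2) = -27/2)
Q(N, H) = -15 - 5*N
K(b) = b (K(b) = b + (-15 - 5*(-3)) = b + (-15 + 15) = b + 0 = b)
o(E) = -27/2 + 2*E² (o(E) = (E² + E*E) - 27/2 = (E² + E²) - 27/2 = 2*E² - 27/2 = -27/2 + 2*E²)
K(-7)*24 + o(7) = -7*24 + (-27/2 + 2*7²) = -168 + (-27/2 + 2*49) = -168 + (-27/2 + 98) = -168 + 169/2 = -167/2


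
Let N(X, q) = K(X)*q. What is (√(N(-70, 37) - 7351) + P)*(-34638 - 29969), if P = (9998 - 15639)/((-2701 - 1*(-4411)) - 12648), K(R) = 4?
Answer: -364448087/10938 - 3165743*I*√3 ≈ -33319.0 - 5.4832e+6*I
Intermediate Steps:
N(X, q) = 4*q
P = 5641/10938 (P = -5641/((-2701 + 4411) - 12648) = -5641/(1710 - 12648) = -5641/(-10938) = -5641*(-1/10938) = 5641/10938 ≈ 0.51573)
(√(N(-70, 37) - 7351) + P)*(-34638 - 29969) = (√(4*37 - 7351) + 5641/10938)*(-34638 - 29969) = (√(148 - 7351) + 5641/10938)*(-64607) = (√(-7203) + 5641/10938)*(-64607) = (49*I*√3 + 5641/10938)*(-64607) = (5641/10938 + 49*I*√3)*(-64607) = -364448087/10938 - 3165743*I*√3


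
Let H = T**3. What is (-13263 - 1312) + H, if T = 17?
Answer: -9662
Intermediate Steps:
H = 4913 (H = 17**3 = 4913)
(-13263 - 1312) + H = (-13263 - 1312) + 4913 = -14575 + 4913 = -9662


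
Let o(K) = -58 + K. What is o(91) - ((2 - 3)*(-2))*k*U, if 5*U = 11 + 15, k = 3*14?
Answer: -2019/5 ≈ -403.80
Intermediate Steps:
k = 42
U = 26/5 (U = (11 + 15)/5 = (⅕)*26 = 26/5 ≈ 5.2000)
o(91) - ((2 - 3)*(-2))*k*U = (-58 + 91) - ((2 - 3)*(-2))*42*26/5 = 33 - -1*(-2)*42*26/5 = 33 - 2*42*26/5 = 33 - 84*26/5 = 33 - 1*2184/5 = 33 - 2184/5 = -2019/5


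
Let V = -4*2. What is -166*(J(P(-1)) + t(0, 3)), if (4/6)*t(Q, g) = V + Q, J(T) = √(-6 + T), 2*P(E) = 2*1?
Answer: 1992 - 166*I*√5 ≈ 1992.0 - 371.19*I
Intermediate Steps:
P(E) = 1 (P(E) = (2*1)/2 = (½)*2 = 1)
V = -8
t(Q, g) = -12 + 3*Q/2 (t(Q, g) = 3*(-8 + Q)/2 = -12 + 3*Q/2)
-166*(J(P(-1)) + t(0, 3)) = -166*(√(-6 + 1) + (-12 + (3/2)*0)) = -166*(√(-5) + (-12 + 0)) = -166*(I*√5 - 12) = -166*(-12 + I*√5) = 1992 - 166*I*√5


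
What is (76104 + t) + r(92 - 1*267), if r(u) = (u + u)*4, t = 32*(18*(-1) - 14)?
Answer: 73680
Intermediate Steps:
t = -1024 (t = 32*(-18 - 14) = 32*(-32) = -1024)
r(u) = 8*u (r(u) = (2*u)*4 = 8*u)
(76104 + t) + r(92 - 1*267) = (76104 - 1024) + 8*(92 - 1*267) = 75080 + 8*(92 - 267) = 75080 + 8*(-175) = 75080 - 1400 = 73680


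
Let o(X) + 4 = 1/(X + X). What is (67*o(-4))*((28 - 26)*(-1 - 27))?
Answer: 15477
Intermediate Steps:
o(X) = -4 + 1/(2*X) (o(X) = -4 + 1/(X + X) = -4 + 1/(2*X))
(67*o(-4))*((28 - 26)*(-1 - 27)) = (67*(-4 + (½)/(-4)))*((28 - 26)*(-1 - 27)) = (67*(-4 + (½)*(-¼)))*(2*(-28)) = (67*(-4 - ⅛))*(-56) = (67*(-33/8))*(-56) = -2211/8*(-56) = 15477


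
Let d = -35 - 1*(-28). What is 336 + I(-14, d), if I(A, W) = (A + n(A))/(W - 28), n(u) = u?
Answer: 1684/5 ≈ 336.80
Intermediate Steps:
d = -7 (d = -35 + 28 = -7)
I(A, W) = 2*A/(-28 + W) (I(A, W) = (A + A)/(W - 28) = (2*A)/(-28 + W) = 2*A/(-28 + W))
336 + I(-14, d) = 336 + 2*(-14)/(-28 - 7) = 336 + 2*(-14)/(-35) = 336 + 2*(-14)*(-1/35) = 336 + 4/5 = 1684/5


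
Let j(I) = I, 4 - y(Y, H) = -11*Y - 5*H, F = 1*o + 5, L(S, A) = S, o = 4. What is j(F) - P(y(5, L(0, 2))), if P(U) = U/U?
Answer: 8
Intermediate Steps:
F = 9 (F = 1*4 + 5 = 4 + 5 = 9)
y(Y, H) = 4 + 5*H + 11*Y (y(Y, H) = 4 - (-11*Y - 5*H) = 4 + (5*H + 11*Y) = 4 + 5*H + 11*Y)
P(U) = 1
j(F) - P(y(5, L(0, 2))) = 9 - 1*1 = 9 - 1 = 8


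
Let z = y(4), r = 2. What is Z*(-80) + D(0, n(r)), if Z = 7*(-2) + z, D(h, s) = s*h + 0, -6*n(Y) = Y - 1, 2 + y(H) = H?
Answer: 960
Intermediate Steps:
y(H) = -2 + H
z = 2 (z = -2 + 4 = 2)
n(Y) = ⅙ - Y/6 (n(Y) = -(Y - 1)/6 = -(-1 + Y)/6 = ⅙ - Y/6)
D(h, s) = h*s (D(h, s) = h*s + 0 = h*s)
Z = -12 (Z = 7*(-2) + 2 = -14 + 2 = -12)
Z*(-80) + D(0, n(r)) = -12*(-80) + 0*(⅙ - ⅙*2) = 960 + 0*(⅙ - ⅓) = 960 + 0*(-⅙) = 960 + 0 = 960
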